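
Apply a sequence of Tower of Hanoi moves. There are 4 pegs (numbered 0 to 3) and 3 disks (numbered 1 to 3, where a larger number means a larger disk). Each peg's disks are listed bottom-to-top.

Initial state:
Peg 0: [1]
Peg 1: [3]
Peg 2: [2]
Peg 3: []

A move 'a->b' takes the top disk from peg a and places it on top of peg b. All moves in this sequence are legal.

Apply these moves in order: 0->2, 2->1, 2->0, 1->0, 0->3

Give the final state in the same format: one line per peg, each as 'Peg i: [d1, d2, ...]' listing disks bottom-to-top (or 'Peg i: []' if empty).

Answer: Peg 0: [2]
Peg 1: [3]
Peg 2: []
Peg 3: [1]

Derivation:
After move 1 (0->2):
Peg 0: []
Peg 1: [3]
Peg 2: [2, 1]
Peg 3: []

After move 2 (2->1):
Peg 0: []
Peg 1: [3, 1]
Peg 2: [2]
Peg 3: []

After move 3 (2->0):
Peg 0: [2]
Peg 1: [3, 1]
Peg 2: []
Peg 3: []

After move 4 (1->0):
Peg 0: [2, 1]
Peg 1: [3]
Peg 2: []
Peg 3: []

After move 5 (0->3):
Peg 0: [2]
Peg 1: [3]
Peg 2: []
Peg 3: [1]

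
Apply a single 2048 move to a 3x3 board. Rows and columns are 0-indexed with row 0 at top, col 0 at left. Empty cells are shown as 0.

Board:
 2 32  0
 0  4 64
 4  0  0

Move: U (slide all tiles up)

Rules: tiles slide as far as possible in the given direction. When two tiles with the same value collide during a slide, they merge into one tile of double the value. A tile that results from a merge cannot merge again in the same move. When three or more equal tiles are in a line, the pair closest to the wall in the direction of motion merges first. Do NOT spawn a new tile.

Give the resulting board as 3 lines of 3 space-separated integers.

Answer:  2 32 64
 4  4  0
 0  0  0

Derivation:
Slide up:
col 0: [2, 0, 4] -> [2, 4, 0]
col 1: [32, 4, 0] -> [32, 4, 0]
col 2: [0, 64, 0] -> [64, 0, 0]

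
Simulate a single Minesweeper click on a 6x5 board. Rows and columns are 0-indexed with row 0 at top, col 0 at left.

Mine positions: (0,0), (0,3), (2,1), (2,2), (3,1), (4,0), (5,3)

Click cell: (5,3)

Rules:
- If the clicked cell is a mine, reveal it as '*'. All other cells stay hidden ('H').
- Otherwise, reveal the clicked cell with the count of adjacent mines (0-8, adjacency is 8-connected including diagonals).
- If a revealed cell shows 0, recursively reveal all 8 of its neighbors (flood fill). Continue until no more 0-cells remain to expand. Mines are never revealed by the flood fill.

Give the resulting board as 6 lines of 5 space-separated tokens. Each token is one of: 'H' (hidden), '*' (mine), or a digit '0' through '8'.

H H H H H
H H H H H
H H H H H
H H H H H
H H H H H
H H H * H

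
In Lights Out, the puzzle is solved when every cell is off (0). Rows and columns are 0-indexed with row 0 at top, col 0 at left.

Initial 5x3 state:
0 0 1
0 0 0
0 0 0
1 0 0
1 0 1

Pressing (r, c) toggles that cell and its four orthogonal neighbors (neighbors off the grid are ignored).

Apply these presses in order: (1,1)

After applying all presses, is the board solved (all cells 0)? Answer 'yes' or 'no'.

Answer: no

Derivation:
After press 1 at (1,1):
0 1 1
1 1 1
0 1 0
1 0 0
1 0 1

Lights still on: 9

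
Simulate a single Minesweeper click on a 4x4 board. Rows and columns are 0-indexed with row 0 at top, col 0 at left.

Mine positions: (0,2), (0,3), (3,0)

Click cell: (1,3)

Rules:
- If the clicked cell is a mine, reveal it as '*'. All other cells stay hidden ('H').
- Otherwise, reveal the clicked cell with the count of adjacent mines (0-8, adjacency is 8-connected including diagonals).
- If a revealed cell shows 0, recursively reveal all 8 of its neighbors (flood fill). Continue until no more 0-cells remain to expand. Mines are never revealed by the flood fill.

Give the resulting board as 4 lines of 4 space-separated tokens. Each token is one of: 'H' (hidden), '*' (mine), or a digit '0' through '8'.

H H H H
H H H 2
H H H H
H H H H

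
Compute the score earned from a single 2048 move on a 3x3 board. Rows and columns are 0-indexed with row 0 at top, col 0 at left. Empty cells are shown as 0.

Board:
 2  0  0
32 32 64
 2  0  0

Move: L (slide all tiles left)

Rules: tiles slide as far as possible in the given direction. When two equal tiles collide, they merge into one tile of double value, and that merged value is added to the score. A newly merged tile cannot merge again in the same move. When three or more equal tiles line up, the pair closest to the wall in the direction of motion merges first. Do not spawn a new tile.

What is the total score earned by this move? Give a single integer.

Slide left:
row 0: [2, 0, 0] -> [2, 0, 0]  score +0 (running 0)
row 1: [32, 32, 64] -> [64, 64, 0]  score +64 (running 64)
row 2: [2, 0, 0] -> [2, 0, 0]  score +0 (running 64)
Board after move:
 2  0  0
64 64  0
 2  0  0

Answer: 64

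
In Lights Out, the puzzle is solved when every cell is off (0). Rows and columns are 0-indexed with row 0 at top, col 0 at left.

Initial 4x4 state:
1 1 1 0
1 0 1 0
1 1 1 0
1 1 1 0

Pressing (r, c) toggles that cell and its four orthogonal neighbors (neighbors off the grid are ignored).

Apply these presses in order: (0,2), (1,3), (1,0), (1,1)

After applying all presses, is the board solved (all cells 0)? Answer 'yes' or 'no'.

After press 1 at (0,2):
1 0 0 1
1 0 0 0
1 1 1 0
1 1 1 0

After press 2 at (1,3):
1 0 0 0
1 0 1 1
1 1 1 1
1 1 1 0

After press 3 at (1,0):
0 0 0 0
0 1 1 1
0 1 1 1
1 1 1 0

After press 4 at (1,1):
0 1 0 0
1 0 0 1
0 0 1 1
1 1 1 0

Lights still on: 8

Answer: no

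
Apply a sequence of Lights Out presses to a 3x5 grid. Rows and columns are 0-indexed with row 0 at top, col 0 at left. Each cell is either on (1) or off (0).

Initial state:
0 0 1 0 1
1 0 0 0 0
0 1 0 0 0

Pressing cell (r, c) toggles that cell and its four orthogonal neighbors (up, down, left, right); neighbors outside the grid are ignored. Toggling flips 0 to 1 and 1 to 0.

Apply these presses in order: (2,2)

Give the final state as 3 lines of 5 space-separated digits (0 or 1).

After press 1 at (2,2):
0 0 1 0 1
1 0 1 0 0
0 0 1 1 0

Answer: 0 0 1 0 1
1 0 1 0 0
0 0 1 1 0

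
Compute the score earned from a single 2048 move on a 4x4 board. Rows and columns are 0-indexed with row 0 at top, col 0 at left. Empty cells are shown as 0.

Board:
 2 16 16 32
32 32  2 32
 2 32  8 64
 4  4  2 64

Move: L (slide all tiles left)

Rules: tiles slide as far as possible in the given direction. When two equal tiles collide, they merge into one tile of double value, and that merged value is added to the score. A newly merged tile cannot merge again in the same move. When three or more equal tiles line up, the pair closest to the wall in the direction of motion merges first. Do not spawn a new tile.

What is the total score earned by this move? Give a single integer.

Slide left:
row 0: [2, 16, 16, 32] -> [2, 32, 32, 0]  score +32 (running 32)
row 1: [32, 32, 2, 32] -> [64, 2, 32, 0]  score +64 (running 96)
row 2: [2, 32, 8, 64] -> [2, 32, 8, 64]  score +0 (running 96)
row 3: [4, 4, 2, 64] -> [8, 2, 64, 0]  score +8 (running 104)
Board after move:
 2 32 32  0
64  2 32  0
 2 32  8 64
 8  2 64  0

Answer: 104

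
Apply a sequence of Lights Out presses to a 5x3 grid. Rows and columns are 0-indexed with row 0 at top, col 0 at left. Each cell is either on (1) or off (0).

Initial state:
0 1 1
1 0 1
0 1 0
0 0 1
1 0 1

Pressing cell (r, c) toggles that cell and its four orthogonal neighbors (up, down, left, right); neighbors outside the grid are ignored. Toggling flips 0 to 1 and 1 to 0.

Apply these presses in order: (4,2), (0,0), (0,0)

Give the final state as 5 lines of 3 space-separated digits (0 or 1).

Answer: 0 1 1
1 0 1
0 1 0
0 0 0
1 1 0

Derivation:
After press 1 at (4,2):
0 1 1
1 0 1
0 1 0
0 0 0
1 1 0

After press 2 at (0,0):
1 0 1
0 0 1
0 1 0
0 0 0
1 1 0

After press 3 at (0,0):
0 1 1
1 0 1
0 1 0
0 0 0
1 1 0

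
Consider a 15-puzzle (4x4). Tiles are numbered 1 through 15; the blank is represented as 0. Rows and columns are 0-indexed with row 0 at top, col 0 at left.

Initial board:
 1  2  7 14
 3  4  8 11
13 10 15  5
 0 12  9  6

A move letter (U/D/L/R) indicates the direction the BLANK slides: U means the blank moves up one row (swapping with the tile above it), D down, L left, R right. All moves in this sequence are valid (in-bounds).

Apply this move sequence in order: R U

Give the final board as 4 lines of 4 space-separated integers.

Answer:  1  2  7 14
 3  4  8 11
13  0 15  5
12 10  9  6

Derivation:
After move 1 (R):
 1  2  7 14
 3  4  8 11
13 10 15  5
12  0  9  6

After move 2 (U):
 1  2  7 14
 3  4  8 11
13  0 15  5
12 10  9  6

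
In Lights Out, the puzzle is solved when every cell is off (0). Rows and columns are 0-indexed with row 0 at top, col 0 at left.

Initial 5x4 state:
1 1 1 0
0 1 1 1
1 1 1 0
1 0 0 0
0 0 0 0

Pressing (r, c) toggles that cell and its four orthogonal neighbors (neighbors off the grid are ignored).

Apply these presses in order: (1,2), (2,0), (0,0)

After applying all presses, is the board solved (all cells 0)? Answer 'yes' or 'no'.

After press 1 at (1,2):
1 1 0 0
0 0 0 0
1 1 0 0
1 0 0 0
0 0 0 0

After press 2 at (2,0):
1 1 0 0
1 0 0 0
0 0 0 0
0 0 0 0
0 0 0 0

After press 3 at (0,0):
0 0 0 0
0 0 0 0
0 0 0 0
0 0 0 0
0 0 0 0

Lights still on: 0

Answer: yes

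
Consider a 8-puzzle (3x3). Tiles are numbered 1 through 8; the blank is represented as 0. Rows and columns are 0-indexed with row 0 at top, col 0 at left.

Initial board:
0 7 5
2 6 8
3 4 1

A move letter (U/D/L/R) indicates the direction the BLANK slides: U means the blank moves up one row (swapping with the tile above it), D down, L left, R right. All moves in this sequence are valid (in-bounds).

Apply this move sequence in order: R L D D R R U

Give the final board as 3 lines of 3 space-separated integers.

Answer: 2 7 5
3 6 0
4 1 8

Derivation:
After move 1 (R):
7 0 5
2 6 8
3 4 1

After move 2 (L):
0 7 5
2 6 8
3 4 1

After move 3 (D):
2 7 5
0 6 8
3 4 1

After move 4 (D):
2 7 5
3 6 8
0 4 1

After move 5 (R):
2 7 5
3 6 8
4 0 1

After move 6 (R):
2 7 5
3 6 8
4 1 0

After move 7 (U):
2 7 5
3 6 0
4 1 8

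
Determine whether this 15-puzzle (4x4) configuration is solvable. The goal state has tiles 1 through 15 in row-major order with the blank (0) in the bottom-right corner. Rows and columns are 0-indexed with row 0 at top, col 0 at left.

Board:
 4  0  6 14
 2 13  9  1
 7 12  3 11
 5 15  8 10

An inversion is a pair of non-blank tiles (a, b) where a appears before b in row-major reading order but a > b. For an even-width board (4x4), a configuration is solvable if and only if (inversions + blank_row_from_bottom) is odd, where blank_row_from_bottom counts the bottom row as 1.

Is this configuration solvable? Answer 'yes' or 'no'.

Answer: yes

Derivation:
Inversions: 45
Blank is in row 0 (0-indexed from top), which is row 4 counting from the bottom (bottom = 1).
45 + 4 = 49, which is odd, so the puzzle is solvable.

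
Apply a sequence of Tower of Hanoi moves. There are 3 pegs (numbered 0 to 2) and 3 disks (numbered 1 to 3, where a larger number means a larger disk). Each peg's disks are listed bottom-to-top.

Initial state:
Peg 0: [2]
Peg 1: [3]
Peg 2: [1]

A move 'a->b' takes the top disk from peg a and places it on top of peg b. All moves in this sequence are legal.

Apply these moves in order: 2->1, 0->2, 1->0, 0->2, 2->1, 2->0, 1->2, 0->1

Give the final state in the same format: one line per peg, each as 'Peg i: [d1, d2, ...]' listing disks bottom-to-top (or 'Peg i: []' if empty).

After move 1 (2->1):
Peg 0: [2]
Peg 1: [3, 1]
Peg 2: []

After move 2 (0->2):
Peg 0: []
Peg 1: [3, 1]
Peg 2: [2]

After move 3 (1->0):
Peg 0: [1]
Peg 1: [3]
Peg 2: [2]

After move 4 (0->2):
Peg 0: []
Peg 1: [3]
Peg 2: [2, 1]

After move 5 (2->1):
Peg 0: []
Peg 1: [3, 1]
Peg 2: [2]

After move 6 (2->0):
Peg 0: [2]
Peg 1: [3, 1]
Peg 2: []

After move 7 (1->2):
Peg 0: [2]
Peg 1: [3]
Peg 2: [1]

After move 8 (0->1):
Peg 0: []
Peg 1: [3, 2]
Peg 2: [1]

Answer: Peg 0: []
Peg 1: [3, 2]
Peg 2: [1]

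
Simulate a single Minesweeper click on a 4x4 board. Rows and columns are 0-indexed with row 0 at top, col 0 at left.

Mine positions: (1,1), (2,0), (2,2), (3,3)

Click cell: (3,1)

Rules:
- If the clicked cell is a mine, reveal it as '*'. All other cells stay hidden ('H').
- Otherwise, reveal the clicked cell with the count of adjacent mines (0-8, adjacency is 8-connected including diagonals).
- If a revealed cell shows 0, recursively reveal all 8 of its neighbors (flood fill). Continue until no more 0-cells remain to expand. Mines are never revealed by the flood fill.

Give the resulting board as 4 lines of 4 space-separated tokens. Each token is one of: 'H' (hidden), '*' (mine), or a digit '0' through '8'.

H H H H
H H H H
H H H H
H 2 H H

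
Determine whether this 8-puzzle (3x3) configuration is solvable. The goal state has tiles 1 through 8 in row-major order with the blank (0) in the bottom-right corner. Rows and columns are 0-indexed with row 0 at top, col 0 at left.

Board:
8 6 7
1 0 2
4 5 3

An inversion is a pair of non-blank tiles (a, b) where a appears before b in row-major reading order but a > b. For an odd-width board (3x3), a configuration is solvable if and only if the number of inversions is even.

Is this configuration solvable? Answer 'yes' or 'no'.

Answer: no

Derivation:
Inversions (pairs i<j in row-major order where tile[i] > tile[j] > 0): 19
19 is odd, so the puzzle is not solvable.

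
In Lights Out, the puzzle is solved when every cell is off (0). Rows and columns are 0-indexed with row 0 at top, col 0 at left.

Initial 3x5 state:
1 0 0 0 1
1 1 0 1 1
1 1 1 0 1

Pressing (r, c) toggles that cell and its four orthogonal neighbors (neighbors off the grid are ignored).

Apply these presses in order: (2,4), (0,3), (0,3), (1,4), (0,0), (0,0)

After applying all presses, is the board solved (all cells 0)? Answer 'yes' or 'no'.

Answer: no

Derivation:
After press 1 at (2,4):
1 0 0 0 1
1 1 0 1 0
1 1 1 1 0

After press 2 at (0,3):
1 0 1 1 0
1 1 0 0 0
1 1 1 1 0

After press 3 at (0,3):
1 0 0 0 1
1 1 0 1 0
1 1 1 1 0

After press 4 at (1,4):
1 0 0 0 0
1 1 0 0 1
1 1 1 1 1

After press 5 at (0,0):
0 1 0 0 0
0 1 0 0 1
1 1 1 1 1

After press 6 at (0,0):
1 0 0 0 0
1 1 0 0 1
1 1 1 1 1

Lights still on: 9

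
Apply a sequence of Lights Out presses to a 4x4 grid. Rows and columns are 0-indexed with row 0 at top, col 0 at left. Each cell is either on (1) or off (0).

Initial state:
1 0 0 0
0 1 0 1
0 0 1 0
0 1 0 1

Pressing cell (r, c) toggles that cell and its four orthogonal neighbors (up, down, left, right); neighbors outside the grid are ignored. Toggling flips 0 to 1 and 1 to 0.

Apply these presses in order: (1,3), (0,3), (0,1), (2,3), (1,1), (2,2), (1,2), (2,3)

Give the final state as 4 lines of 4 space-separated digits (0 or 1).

Answer: 0 0 1 0
1 0 0 0
0 0 1 0
0 1 1 1

Derivation:
After press 1 at (1,3):
1 0 0 1
0 1 1 0
0 0 1 1
0 1 0 1

After press 2 at (0,3):
1 0 1 0
0 1 1 1
0 0 1 1
0 1 0 1

After press 3 at (0,1):
0 1 0 0
0 0 1 1
0 0 1 1
0 1 0 1

After press 4 at (2,3):
0 1 0 0
0 0 1 0
0 0 0 0
0 1 0 0

After press 5 at (1,1):
0 0 0 0
1 1 0 0
0 1 0 0
0 1 0 0

After press 6 at (2,2):
0 0 0 0
1 1 1 0
0 0 1 1
0 1 1 0

After press 7 at (1,2):
0 0 1 0
1 0 0 1
0 0 0 1
0 1 1 0

After press 8 at (2,3):
0 0 1 0
1 0 0 0
0 0 1 0
0 1 1 1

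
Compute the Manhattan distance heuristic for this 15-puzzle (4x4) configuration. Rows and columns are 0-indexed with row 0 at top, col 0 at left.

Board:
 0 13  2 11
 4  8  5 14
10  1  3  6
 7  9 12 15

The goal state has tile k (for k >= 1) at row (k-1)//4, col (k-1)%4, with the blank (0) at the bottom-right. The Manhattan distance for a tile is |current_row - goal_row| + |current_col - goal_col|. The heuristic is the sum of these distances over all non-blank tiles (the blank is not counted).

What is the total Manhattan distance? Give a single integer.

Tile 13: at (0,1), goal (3,0), distance |0-3|+|1-0| = 4
Tile 2: at (0,2), goal (0,1), distance |0-0|+|2-1| = 1
Tile 11: at (0,3), goal (2,2), distance |0-2|+|3-2| = 3
Tile 4: at (1,0), goal (0,3), distance |1-0|+|0-3| = 4
Tile 8: at (1,1), goal (1,3), distance |1-1|+|1-3| = 2
Tile 5: at (1,2), goal (1,0), distance |1-1|+|2-0| = 2
Tile 14: at (1,3), goal (3,1), distance |1-3|+|3-1| = 4
Tile 10: at (2,0), goal (2,1), distance |2-2|+|0-1| = 1
Tile 1: at (2,1), goal (0,0), distance |2-0|+|1-0| = 3
Tile 3: at (2,2), goal (0,2), distance |2-0|+|2-2| = 2
Tile 6: at (2,3), goal (1,1), distance |2-1|+|3-1| = 3
Tile 7: at (3,0), goal (1,2), distance |3-1|+|0-2| = 4
Tile 9: at (3,1), goal (2,0), distance |3-2|+|1-0| = 2
Tile 12: at (3,2), goal (2,3), distance |3-2|+|2-3| = 2
Tile 15: at (3,3), goal (3,2), distance |3-3|+|3-2| = 1
Sum: 4 + 1 + 3 + 4 + 2 + 2 + 4 + 1 + 3 + 2 + 3 + 4 + 2 + 2 + 1 = 38

Answer: 38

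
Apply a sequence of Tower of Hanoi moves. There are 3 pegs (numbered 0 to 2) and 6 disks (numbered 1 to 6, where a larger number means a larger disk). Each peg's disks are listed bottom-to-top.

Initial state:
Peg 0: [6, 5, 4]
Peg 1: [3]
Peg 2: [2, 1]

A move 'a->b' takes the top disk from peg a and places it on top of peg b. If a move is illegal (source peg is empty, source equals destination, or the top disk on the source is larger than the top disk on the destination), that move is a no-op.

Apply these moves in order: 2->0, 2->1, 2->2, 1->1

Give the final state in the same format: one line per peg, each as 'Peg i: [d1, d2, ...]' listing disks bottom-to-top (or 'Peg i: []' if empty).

After move 1 (2->0):
Peg 0: [6, 5, 4, 1]
Peg 1: [3]
Peg 2: [2]

After move 2 (2->1):
Peg 0: [6, 5, 4, 1]
Peg 1: [3, 2]
Peg 2: []

After move 3 (2->2):
Peg 0: [6, 5, 4, 1]
Peg 1: [3, 2]
Peg 2: []

After move 4 (1->1):
Peg 0: [6, 5, 4, 1]
Peg 1: [3, 2]
Peg 2: []

Answer: Peg 0: [6, 5, 4, 1]
Peg 1: [3, 2]
Peg 2: []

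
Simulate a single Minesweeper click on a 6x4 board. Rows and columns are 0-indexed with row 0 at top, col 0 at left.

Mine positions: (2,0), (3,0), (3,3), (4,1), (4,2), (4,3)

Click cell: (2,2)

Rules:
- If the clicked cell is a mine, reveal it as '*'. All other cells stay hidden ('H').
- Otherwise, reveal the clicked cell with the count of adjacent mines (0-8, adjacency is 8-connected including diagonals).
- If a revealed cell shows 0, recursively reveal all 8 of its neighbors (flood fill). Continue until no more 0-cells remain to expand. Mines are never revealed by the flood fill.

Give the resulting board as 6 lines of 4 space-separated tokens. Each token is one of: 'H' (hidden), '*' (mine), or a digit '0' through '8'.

H H H H
H H H H
H H 1 H
H H H H
H H H H
H H H H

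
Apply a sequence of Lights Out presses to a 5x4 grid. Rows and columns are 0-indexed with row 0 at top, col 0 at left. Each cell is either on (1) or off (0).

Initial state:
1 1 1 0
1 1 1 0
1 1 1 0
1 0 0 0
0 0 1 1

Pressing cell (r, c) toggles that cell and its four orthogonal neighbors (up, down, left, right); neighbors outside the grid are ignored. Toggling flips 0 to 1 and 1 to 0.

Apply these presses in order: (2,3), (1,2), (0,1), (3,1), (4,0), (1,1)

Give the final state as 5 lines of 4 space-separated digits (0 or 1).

Answer: 0 1 1 0
0 0 1 0
1 1 1 1
1 1 1 1
1 0 1 1

Derivation:
After press 1 at (2,3):
1 1 1 0
1 1 1 1
1 1 0 1
1 0 0 1
0 0 1 1

After press 2 at (1,2):
1 1 0 0
1 0 0 0
1 1 1 1
1 0 0 1
0 0 1 1

After press 3 at (0,1):
0 0 1 0
1 1 0 0
1 1 1 1
1 0 0 1
0 0 1 1

After press 4 at (3,1):
0 0 1 0
1 1 0 0
1 0 1 1
0 1 1 1
0 1 1 1

After press 5 at (4,0):
0 0 1 0
1 1 0 0
1 0 1 1
1 1 1 1
1 0 1 1

After press 6 at (1,1):
0 1 1 0
0 0 1 0
1 1 1 1
1 1 1 1
1 0 1 1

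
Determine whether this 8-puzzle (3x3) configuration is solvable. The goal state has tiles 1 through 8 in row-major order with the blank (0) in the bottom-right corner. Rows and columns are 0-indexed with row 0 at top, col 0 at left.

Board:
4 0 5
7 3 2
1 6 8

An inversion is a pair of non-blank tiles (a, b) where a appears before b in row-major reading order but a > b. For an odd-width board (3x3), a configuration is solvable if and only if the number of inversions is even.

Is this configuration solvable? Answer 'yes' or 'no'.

Inversions (pairs i<j in row-major order where tile[i] > tile[j] > 0): 13
13 is odd, so the puzzle is not solvable.

Answer: no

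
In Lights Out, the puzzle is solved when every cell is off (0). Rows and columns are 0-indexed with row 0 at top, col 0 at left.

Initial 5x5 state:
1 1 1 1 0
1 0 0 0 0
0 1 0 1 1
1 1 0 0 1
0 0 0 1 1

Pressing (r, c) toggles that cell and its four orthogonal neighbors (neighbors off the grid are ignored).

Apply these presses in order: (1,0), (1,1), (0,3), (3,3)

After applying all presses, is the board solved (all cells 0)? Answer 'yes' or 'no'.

After press 1 at (1,0):
0 1 1 1 0
0 1 0 0 0
1 1 0 1 1
1 1 0 0 1
0 0 0 1 1

After press 2 at (1,1):
0 0 1 1 0
1 0 1 0 0
1 0 0 1 1
1 1 0 0 1
0 0 0 1 1

After press 3 at (0,3):
0 0 0 0 1
1 0 1 1 0
1 0 0 1 1
1 1 0 0 1
0 0 0 1 1

After press 4 at (3,3):
0 0 0 0 1
1 0 1 1 0
1 0 0 0 1
1 1 1 1 0
0 0 0 0 1

Lights still on: 11

Answer: no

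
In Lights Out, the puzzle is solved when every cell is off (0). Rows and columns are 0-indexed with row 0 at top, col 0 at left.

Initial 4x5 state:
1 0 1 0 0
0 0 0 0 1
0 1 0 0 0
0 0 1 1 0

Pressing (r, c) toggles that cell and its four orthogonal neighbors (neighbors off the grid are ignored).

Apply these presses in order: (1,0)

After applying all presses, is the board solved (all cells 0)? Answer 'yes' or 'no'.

Answer: no

Derivation:
After press 1 at (1,0):
0 0 1 0 0
1 1 0 0 1
1 1 0 0 0
0 0 1 1 0

Lights still on: 8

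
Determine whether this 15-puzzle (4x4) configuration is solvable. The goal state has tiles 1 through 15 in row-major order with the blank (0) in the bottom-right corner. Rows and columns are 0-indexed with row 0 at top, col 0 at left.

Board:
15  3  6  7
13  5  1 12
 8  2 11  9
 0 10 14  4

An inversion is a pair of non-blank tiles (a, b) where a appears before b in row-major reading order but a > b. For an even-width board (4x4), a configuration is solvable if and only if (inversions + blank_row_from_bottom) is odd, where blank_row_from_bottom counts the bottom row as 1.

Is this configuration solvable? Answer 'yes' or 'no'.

Answer: yes

Derivation:
Inversions: 50
Blank is in row 3 (0-indexed from top), which is row 1 counting from the bottom (bottom = 1).
50 + 1 = 51, which is odd, so the puzzle is solvable.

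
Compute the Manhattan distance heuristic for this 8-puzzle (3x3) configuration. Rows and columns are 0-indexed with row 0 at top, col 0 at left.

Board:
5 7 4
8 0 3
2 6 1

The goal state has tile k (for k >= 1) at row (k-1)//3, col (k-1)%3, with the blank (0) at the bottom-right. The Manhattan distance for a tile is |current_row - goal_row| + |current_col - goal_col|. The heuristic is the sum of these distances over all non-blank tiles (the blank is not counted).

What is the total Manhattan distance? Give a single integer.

Tile 5: (0,0)->(1,1) = 2
Tile 7: (0,1)->(2,0) = 3
Tile 4: (0,2)->(1,0) = 3
Tile 8: (1,0)->(2,1) = 2
Tile 3: (1,2)->(0,2) = 1
Tile 2: (2,0)->(0,1) = 3
Tile 6: (2,1)->(1,2) = 2
Tile 1: (2,2)->(0,0) = 4
Sum: 2 + 3 + 3 + 2 + 1 + 3 + 2 + 4 = 20

Answer: 20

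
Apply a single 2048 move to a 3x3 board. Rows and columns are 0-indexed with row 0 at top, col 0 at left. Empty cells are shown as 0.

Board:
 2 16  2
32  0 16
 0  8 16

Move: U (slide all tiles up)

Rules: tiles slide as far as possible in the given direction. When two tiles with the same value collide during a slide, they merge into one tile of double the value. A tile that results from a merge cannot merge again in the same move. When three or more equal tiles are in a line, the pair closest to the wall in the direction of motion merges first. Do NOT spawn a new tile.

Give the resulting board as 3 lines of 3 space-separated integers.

Answer:  2 16  2
32  8 32
 0  0  0

Derivation:
Slide up:
col 0: [2, 32, 0] -> [2, 32, 0]
col 1: [16, 0, 8] -> [16, 8, 0]
col 2: [2, 16, 16] -> [2, 32, 0]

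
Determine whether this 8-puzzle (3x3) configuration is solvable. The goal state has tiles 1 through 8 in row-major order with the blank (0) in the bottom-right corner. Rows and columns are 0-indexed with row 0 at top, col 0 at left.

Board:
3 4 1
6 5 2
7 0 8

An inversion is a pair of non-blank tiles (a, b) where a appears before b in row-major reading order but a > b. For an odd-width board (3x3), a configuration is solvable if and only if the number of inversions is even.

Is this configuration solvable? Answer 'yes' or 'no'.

Answer: no

Derivation:
Inversions (pairs i<j in row-major order where tile[i] > tile[j] > 0): 7
7 is odd, so the puzzle is not solvable.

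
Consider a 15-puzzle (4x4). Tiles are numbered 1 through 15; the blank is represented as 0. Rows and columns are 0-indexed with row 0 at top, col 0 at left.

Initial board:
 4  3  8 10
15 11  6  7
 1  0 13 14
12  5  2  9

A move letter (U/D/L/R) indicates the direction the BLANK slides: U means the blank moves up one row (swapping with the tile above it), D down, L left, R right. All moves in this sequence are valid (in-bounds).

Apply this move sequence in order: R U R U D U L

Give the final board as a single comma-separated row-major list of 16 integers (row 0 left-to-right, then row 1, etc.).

After move 1 (R):
 4  3  8 10
15 11  6  7
 1 13  0 14
12  5  2  9

After move 2 (U):
 4  3  8 10
15 11  0  7
 1 13  6 14
12  5  2  9

After move 3 (R):
 4  3  8 10
15 11  7  0
 1 13  6 14
12  5  2  9

After move 4 (U):
 4  3  8  0
15 11  7 10
 1 13  6 14
12  5  2  9

After move 5 (D):
 4  3  8 10
15 11  7  0
 1 13  6 14
12  5  2  9

After move 6 (U):
 4  3  8  0
15 11  7 10
 1 13  6 14
12  5  2  9

After move 7 (L):
 4  3  0  8
15 11  7 10
 1 13  6 14
12  5  2  9

Answer: 4, 3, 0, 8, 15, 11, 7, 10, 1, 13, 6, 14, 12, 5, 2, 9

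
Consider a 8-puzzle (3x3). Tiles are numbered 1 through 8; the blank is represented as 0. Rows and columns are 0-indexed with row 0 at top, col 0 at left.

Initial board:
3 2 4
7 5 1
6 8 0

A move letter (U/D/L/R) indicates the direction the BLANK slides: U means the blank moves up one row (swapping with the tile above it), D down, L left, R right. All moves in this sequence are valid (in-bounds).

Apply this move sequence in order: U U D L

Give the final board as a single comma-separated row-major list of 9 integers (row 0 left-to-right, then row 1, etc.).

After move 1 (U):
3 2 4
7 5 0
6 8 1

After move 2 (U):
3 2 0
7 5 4
6 8 1

After move 3 (D):
3 2 4
7 5 0
6 8 1

After move 4 (L):
3 2 4
7 0 5
6 8 1

Answer: 3, 2, 4, 7, 0, 5, 6, 8, 1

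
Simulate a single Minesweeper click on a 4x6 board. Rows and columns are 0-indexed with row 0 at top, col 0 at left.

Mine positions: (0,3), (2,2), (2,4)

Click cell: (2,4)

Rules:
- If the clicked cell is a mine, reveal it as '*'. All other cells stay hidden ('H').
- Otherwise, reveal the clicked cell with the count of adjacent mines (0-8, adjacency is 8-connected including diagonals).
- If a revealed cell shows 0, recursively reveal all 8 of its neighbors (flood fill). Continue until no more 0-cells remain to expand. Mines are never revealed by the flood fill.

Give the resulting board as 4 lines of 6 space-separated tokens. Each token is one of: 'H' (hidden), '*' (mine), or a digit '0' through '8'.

H H H H H H
H H H H H H
H H H H * H
H H H H H H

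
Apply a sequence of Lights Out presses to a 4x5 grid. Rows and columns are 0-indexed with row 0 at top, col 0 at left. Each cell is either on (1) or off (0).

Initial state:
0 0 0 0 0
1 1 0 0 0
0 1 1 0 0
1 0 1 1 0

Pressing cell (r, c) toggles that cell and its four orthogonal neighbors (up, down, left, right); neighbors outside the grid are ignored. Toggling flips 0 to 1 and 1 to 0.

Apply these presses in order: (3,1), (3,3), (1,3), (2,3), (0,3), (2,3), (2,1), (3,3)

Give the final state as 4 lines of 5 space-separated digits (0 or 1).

Answer: 0 0 1 0 1
1 0 1 0 1
1 1 0 1 0
0 0 0 1 0

Derivation:
After press 1 at (3,1):
0 0 0 0 0
1 1 0 0 0
0 0 1 0 0
0 1 0 1 0

After press 2 at (3,3):
0 0 0 0 0
1 1 0 0 0
0 0 1 1 0
0 1 1 0 1

After press 3 at (1,3):
0 0 0 1 0
1 1 1 1 1
0 0 1 0 0
0 1 1 0 1

After press 4 at (2,3):
0 0 0 1 0
1 1 1 0 1
0 0 0 1 1
0 1 1 1 1

After press 5 at (0,3):
0 0 1 0 1
1 1 1 1 1
0 0 0 1 1
0 1 1 1 1

After press 6 at (2,3):
0 0 1 0 1
1 1 1 0 1
0 0 1 0 0
0 1 1 0 1

After press 7 at (2,1):
0 0 1 0 1
1 0 1 0 1
1 1 0 0 0
0 0 1 0 1

After press 8 at (3,3):
0 0 1 0 1
1 0 1 0 1
1 1 0 1 0
0 0 0 1 0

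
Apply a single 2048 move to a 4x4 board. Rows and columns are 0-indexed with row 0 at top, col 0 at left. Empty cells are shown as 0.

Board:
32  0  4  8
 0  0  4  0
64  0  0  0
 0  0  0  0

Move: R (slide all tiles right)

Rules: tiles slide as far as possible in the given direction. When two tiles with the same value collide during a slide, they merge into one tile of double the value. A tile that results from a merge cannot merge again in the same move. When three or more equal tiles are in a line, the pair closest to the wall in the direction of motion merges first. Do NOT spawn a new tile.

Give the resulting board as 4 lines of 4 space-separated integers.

Slide right:
row 0: [32, 0, 4, 8] -> [0, 32, 4, 8]
row 1: [0, 0, 4, 0] -> [0, 0, 0, 4]
row 2: [64, 0, 0, 0] -> [0, 0, 0, 64]
row 3: [0, 0, 0, 0] -> [0, 0, 0, 0]

Answer:  0 32  4  8
 0  0  0  4
 0  0  0 64
 0  0  0  0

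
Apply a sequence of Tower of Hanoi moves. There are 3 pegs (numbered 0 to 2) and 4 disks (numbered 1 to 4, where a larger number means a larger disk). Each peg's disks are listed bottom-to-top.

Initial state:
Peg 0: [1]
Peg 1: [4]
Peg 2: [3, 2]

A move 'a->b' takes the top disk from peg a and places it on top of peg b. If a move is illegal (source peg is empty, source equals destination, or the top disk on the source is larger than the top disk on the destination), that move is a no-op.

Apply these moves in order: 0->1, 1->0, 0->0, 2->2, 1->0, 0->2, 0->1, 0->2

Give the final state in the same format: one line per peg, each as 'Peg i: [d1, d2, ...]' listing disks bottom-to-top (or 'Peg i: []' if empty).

Answer: Peg 0: []
Peg 1: [4]
Peg 2: [3, 2, 1]

Derivation:
After move 1 (0->1):
Peg 0: []
Peg 1: [4, 1]
Peg 2: [3, 2]

After move 2 (1->0):
Peg 0: [1]
Peg 1: [4]
Peg 2: [3, 2]

After move 3 (0->0):
Peg 0: [1]
Peg 1: [4]
Peg 2: [3, 2]

After move 4 (2->2):
Peg 0: [1]
Peg 1: [4]
Peg 2: [3, 2]

After move 5 (1->0):
Peg 0: [1]
Peg 1: [4]
Peg 2: [3, 2]

After move 6 (0->2):
Peg 0: []
Peg 1: [4]
Peg 2: [3, 2, 1]

After move 7 (0->1):
Peg 0: []
Peg 1: [4]
Peg 2: [3, 2, 1]

After move 8 (0->2):
Peg 0: []
Peg 1: [4]
Peg 2: [3, 2, 1]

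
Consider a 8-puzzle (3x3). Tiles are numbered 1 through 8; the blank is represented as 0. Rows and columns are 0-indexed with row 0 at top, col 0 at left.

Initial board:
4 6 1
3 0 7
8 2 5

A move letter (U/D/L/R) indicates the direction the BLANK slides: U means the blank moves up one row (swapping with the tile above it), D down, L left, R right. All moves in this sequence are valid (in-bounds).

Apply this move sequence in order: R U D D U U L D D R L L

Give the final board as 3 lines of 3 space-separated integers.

After move 1 (R):
4 6 1
3 7 0
8 2 5

After move 2 (U):
4 6 0
3 7 1
8 2 5

After move 3 (D):
4 6 1
3 7 0
8 2 5

After move 4 (D):
4 6 1
3 7 5
8 2 0

After move 5 (U):
4 6 1
3 7 0
8 2 5

After move 6 (U):
4 6 0
3 7 1
8 2 5

After move 7 (L):
4 0 6
3 7 1
8 2 5

After move 8 (D):
4 7 6
3 0 1
8 2 5

After move 9 (D):
4 7 6
3 2 1
8 0 5

After move 10 (R):
4 7 6
3 2 1
8 5 0

After move 11 (L):
4 7 6
3 2 1
8 0 5

After move 12 (L):
4 7 6
3 2 1
0 8 5

Answer: 4 7 6
3 2 1
0 8 5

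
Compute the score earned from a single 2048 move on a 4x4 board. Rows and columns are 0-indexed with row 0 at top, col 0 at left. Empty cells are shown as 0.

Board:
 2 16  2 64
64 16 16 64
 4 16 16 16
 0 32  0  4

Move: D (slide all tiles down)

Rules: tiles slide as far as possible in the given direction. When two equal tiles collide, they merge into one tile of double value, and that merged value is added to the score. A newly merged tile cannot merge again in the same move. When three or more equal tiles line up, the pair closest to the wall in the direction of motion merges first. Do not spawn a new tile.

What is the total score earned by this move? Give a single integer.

Answer: 192

Derivation:
Slide down:
col 0: [2, 64, 4, 0] -> [0, 2, 64, 4]  score +0 (running 0)
col 1: [16, 16, 16, 32] -> [0, 16, 32, 32]  score +32 (running 32)
col 2: [2, 16, 16, 0] -> [0, 0, 2, 32]  score +32 (running 64)
col 3: [64, 64, 16, 4] -> [0, 128, 16, 4]  score +128 (running 192)
Board after move:
  0   0   0   0
  2  16   0 128
 64  32   2  16
  4  32  32   4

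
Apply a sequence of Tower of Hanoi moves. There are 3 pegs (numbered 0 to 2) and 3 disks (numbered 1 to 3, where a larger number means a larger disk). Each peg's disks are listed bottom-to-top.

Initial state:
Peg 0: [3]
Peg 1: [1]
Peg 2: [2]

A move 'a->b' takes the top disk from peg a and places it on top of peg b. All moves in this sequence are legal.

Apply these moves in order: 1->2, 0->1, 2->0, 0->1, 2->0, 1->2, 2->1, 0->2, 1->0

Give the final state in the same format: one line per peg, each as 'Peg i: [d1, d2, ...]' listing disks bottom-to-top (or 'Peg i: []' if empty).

After move 1 (1->2):
Peg 0: [3]
Peg 1: []
Peg 2: [2, 1]

After move 2 (0->1):
Peg 0: []
Peg 1: [3]
Peg 2: [2, 1]

After move 3 (2->0):
Peg 0: [1]
Peg 1: [3]
Peg 2: [2]

After move 4 (0->1):
Peg 0: []
Peg 1: [3, 1]
Peg 2: [2]

After move 5 (2->0):
Peg 0: [2]
Peg 1: [3, 1]
Peg 2: []

After move 6 (1->2):
Peg 0: [2]
Peg 1: [3]
Peg 2: [1]

After move 7 (2->1):
Peg 0: [2]
Peg 1: [3, 1]
Peg 2: []

After move 8 (0->2):
Peg 0: []
Peg 1: [3, 1]
Peg 2: [2]

After move 9 (1->0):
Peg 0: [1]
Peg 1: [3]
Peg 2: [2]

Answer: Peg 0: [1]
Peg 1: [3]
Peg 2: [2]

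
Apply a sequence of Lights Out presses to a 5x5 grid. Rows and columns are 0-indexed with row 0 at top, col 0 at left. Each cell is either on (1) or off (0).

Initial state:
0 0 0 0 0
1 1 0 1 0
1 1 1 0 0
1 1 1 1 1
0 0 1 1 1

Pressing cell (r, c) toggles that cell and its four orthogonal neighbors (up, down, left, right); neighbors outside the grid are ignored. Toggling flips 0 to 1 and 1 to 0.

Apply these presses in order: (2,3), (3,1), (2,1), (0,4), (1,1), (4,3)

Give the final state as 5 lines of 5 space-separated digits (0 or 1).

After press 1 at (2,3):
0 0 0 0 0
1 1 0 0 0
1 1 0 1 1
1 1 1 0 1
0 0 1 1 1

After press 2 at (3,1):
0 0 0 0 0
1 1 0 0 0
1 0 0 1 1
0 0 0 0 1
0 1 1 1 1

After press 3 at (2,1):
0 0 0 0 0
1 0 0 0 0
0 1 1 1 1
0 1 0 0 1
0 1 1 1 1

After press 4 at (0,4):
0 0 0 1 1
1 0 0 0 1
0 1 1 1 1
0 1 0 0 1
0 1 1 1 1

After press 5 at (1,1):
0 1 0 1 1
0 1 1 0 1
0 0 1 1 1
0 1 0 0 1
0 1 1 1 1

After press 6 at (4,3):
0 1 0 1 1
0 1 1 0 1
0 0 1 1 1
0 1 0 1 1
0 1 0 0 0

Answer: 0 1 0 1 1
0 1 1 0 1
0 0 1 1 1
0 1 0 1 1
0 1 0 0 0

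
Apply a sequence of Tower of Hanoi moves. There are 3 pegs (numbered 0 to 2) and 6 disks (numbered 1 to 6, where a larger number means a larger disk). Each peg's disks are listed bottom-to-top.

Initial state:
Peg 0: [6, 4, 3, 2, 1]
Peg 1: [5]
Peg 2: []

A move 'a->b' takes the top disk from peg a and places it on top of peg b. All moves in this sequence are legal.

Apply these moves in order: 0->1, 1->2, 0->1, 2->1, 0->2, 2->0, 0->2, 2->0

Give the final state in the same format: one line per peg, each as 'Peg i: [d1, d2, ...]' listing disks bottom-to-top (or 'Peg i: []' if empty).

Answer: Peg 0: [6, 4, 3]
Peg 1: [5, 2, 1]
Peg 2: []

Derivation:
After move 1 (0->1):
Peg 0: [6, 4, 3, 2]
Peg 1: [5, 1]
Peg 2: []

After move 2 (1->2):
Peg 0: [6, 4, 3, 2]
Peg 1: [5]
Peg 2: [1]

After move 3 (0->1):
Peg 0: [6, 4, 3]
Peg 1: [5, 2]
Peg 2: [1]

After move 4 (2->1):
Peg 0: [6, 4, 3]
Peg 1: [5, 2, 1]
Peg 2: []

After move 5 (0->2):
Peg 0: [6, 4]
Peg 1: [5, 2, 1]
Peg 2: [3]

After move 6 (2->0):
Peg 0: [6, 4, 3]
Peg 1: [5, 2, 1]
Peg 2: []

After move 7 (0->2):
Peg 0: [6, 4]
Peg 1: [5, 2, 1]
Peg 2: [3]

After move 8 (2->0):
Peg 0: [6, 4, 3]
Peg 1: [5, 2, 1]
Peg 2: []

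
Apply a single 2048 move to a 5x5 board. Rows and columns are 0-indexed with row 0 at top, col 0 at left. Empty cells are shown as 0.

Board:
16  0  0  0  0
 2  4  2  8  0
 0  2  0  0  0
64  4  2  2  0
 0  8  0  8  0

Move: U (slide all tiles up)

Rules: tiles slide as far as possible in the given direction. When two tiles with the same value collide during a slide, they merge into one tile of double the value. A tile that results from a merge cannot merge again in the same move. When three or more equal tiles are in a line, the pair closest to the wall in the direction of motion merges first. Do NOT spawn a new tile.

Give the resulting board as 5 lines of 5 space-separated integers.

Slide up:
col 0: [16, 2, 0, 64, 0] -> [16, 2, 64, 0, 0]
col 1: [0, 4, 2, 4, 8] -> [4, 2, 4, 8, 0]
col 2: [0, 2, 0, 2, 0] -> [4, 0, 0, 0, 0]
col 3: [0, 8, 0, 2, 8] -> [8, 2, 8, 0, 0]
col 4: [0, 0, 0, 0, 0] -> [0, 0, 0, 0, 0]

Answer: 16  4  4  8  0
 2  2  0  2  0
64  4  0  8  0
 0  8  0  0  0
 0  0  0  0  0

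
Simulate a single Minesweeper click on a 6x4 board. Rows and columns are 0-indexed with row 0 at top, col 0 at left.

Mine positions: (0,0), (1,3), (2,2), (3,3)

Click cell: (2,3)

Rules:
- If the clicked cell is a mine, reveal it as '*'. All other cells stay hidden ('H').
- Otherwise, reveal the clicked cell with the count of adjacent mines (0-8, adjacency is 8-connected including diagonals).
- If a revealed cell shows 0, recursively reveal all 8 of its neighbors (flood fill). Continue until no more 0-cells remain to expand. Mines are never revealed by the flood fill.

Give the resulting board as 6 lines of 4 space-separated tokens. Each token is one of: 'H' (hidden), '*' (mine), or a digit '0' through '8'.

H H H H
H H H H
H H H 3
H H H H
H H H H
H H H H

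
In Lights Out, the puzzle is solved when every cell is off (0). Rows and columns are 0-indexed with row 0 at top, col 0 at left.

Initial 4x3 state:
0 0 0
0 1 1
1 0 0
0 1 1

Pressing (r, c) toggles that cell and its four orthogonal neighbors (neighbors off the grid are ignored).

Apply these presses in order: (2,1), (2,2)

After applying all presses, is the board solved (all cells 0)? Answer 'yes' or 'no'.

After press 1 at (2,1):
0 0 0
0 0 1
0 1 1
0 0 1

After press 2 at (2,2):
0 0 0
0 0 0
0 0 0
0 0 0

Lights still on: 0

Answer: yes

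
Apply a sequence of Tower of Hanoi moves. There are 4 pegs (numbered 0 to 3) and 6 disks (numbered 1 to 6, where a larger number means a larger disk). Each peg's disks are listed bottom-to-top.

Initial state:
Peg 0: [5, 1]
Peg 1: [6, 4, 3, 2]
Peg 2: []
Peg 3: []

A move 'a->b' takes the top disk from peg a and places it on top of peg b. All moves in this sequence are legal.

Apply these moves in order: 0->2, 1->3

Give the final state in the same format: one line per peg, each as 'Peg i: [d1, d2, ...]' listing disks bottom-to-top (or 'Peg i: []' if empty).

After move 1 (0->2):
Peg 0: [5]
Peg 1: [6, 4, 3, 2]
Peg 2: [1]
Peg 3: []

After move 2 (1->3):
Peg 0: [5]
Peg 1: [6, 4, 3]
Peg 2: [1]
Peg 3: [2]

Answer: Peg 0: [5]
Peg 1: [6, 4, 3]
Peg 2: [1]
Peg 3: [2]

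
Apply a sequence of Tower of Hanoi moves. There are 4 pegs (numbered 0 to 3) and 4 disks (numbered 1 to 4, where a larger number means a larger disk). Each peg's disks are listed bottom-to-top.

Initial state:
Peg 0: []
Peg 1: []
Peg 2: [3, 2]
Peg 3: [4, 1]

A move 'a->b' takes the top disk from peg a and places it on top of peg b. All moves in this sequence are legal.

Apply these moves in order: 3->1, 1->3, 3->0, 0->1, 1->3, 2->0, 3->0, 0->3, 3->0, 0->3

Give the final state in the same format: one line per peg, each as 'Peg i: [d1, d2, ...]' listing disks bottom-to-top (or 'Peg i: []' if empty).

After move 1 (3->1):
Peg 0: []
Peg 1: [1]
Peg 2: [3, 2]
Peg 3: [4]

After move 2 (1->3):
Peg 0: []
Peg 1: []
Peg 2: [3, 2]
Peg 3: [4, 1]

After move 3 (3->0):
Peg 0: [1]
Peg 1: []
Peg 2: [3, 2]
Peg 3: [4]

After move 4 (0->1):
Peg 0: []
Peg 1: [1]
Peg 2: [3, 2]
Peg 3: [4]

After move 5 (1->3):
Peg 0: []
Peg 1: []
Peg 2: [3, 2]
Peg 3: [4, 1]

After move 6 (2->0):
Peg 0: [2]
Peg 1: []
Peg 2: [3]
Peg 3: [4, 1]

After move 7 (3->0):
Peg 0: [2, 1]
Peg 1: []
Peg 2: [3]
Peg 3: [4]

After move 8 (0->3):
Peg 0: [2]
Peg 1: []
Peg 2: [3]
Peg 3: [4, 1]

After move 9 (3->0):
Peg 0: [2, 1]
Peg 1: []
Peg 2: [3]
Peg 3: [4]

After move 10 (0->3):
Peg 0: [2]
Peg 1: []
Peg 2: [3]
Peg 3: [4, 1]

Answer: Peg 0: [2]
Peg 1: []
Peg 2: [3]
Peg 3: [4, 1]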